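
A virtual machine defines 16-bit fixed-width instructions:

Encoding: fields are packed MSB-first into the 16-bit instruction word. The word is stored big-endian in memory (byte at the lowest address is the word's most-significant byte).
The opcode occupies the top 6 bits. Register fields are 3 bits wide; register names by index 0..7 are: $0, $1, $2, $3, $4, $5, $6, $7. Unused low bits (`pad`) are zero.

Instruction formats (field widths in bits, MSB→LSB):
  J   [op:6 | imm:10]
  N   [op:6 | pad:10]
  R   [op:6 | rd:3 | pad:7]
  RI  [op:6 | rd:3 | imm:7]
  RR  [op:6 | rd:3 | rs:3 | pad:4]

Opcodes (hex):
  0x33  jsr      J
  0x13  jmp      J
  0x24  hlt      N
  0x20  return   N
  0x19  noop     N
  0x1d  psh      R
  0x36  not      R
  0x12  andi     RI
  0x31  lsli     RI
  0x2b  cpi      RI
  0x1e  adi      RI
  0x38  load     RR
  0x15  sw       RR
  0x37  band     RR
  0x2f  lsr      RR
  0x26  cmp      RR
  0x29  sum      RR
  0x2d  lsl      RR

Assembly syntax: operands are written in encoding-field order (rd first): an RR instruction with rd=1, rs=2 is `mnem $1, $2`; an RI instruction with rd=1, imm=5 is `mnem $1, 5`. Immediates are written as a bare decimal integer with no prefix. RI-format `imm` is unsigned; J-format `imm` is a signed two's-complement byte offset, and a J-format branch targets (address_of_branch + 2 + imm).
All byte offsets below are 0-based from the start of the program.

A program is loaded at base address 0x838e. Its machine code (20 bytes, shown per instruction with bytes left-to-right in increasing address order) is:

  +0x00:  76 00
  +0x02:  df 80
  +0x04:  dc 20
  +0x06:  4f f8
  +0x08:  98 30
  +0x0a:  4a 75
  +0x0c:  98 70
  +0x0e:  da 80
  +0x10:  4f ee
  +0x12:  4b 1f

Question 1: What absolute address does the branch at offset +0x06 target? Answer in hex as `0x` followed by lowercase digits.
0x838e

off 0x06: read 4f f8 as big → 0x4ff8
  opcode bits[15:10]=0x13: jmp/J
  imm@[9:0]=0x3f8 (s10→-8) ⇒ -8
  target = base 0x838e + off 0x06 + 2 + imm -8 = 0x838e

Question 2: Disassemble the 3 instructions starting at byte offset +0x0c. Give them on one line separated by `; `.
cmp $0, $7; not $5; jmp -18

[0c] 98 70 → 0x9870
  op=0x9870>>10=0x26 ⇒ cmp (RR)
  rd@[9:7]=0x0 ⇒ $0
  rs@[6:4]=0x7 ⇒ $7
[0e] da 80 → 0xda80
  op=0xda80>>10=0x36 ⇒ not (R)
  rd@[9:7]=0x5 ⇒ $5
[10] 4f ee → 0x4fee
  op=0x4fee>>10=0x13 ⇒ jmp (J)
  imm@[9:0]=0x3ee (s10→-18) ⇒ -18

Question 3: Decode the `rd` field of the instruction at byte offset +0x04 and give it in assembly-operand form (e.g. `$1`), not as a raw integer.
$0

+0x04: dc 20 ⇒ word 0xdc20 (big)
  top 6b → 0x37 → band [RR]
  rd@[9:7]=0x0 ⇒ $0
  rs@[6:4]=0x2 ⇒ $2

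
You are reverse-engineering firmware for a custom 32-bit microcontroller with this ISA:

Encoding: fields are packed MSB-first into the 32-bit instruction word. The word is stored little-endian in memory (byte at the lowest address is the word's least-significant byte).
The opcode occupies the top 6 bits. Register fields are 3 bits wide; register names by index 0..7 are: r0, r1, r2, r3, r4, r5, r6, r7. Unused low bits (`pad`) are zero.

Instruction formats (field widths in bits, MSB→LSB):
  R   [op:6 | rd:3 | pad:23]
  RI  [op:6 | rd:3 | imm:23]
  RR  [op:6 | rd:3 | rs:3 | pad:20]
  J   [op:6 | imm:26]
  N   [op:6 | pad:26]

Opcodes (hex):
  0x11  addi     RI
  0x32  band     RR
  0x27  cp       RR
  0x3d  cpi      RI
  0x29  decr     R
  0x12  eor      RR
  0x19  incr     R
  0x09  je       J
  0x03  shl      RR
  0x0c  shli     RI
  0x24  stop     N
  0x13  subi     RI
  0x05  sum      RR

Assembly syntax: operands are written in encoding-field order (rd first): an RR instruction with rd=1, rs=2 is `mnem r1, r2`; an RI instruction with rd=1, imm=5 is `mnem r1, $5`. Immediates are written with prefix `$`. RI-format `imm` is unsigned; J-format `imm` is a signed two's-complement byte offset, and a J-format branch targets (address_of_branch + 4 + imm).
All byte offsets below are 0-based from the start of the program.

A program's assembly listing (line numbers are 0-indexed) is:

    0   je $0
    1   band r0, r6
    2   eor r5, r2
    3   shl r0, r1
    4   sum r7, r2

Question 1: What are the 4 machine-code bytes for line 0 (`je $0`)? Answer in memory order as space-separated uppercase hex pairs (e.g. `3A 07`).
00 00 00 24

line 0 (je): pack op=0x9:6|imm=0:26 = 0x24000000; little→ 00 00 00 24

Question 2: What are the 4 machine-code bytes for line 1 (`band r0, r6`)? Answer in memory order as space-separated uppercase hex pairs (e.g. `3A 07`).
line 1 (band): pack op=0x32:6|rd=0:3|rs=6:3|pad=0:20 = 0xc8600000; little→ 00 00 60 c8

00 00 60 C8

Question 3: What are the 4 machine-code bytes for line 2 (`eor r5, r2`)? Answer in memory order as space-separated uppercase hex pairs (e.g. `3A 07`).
00 00 A0 4A

line 2 (eor): pack op=0x12:6|rd=5:3|rs=2:3|pad=0:20 = 0x4aa00000; little→ 00 00 a0 4a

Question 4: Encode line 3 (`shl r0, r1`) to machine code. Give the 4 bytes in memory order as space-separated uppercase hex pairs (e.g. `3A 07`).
00 00 10 0C

L3: shl op=0x3:6|rd=0:3|rs=1:3|pad=0:20 ⇒ 0x0c100000 ⇒ little 00 00 10 0c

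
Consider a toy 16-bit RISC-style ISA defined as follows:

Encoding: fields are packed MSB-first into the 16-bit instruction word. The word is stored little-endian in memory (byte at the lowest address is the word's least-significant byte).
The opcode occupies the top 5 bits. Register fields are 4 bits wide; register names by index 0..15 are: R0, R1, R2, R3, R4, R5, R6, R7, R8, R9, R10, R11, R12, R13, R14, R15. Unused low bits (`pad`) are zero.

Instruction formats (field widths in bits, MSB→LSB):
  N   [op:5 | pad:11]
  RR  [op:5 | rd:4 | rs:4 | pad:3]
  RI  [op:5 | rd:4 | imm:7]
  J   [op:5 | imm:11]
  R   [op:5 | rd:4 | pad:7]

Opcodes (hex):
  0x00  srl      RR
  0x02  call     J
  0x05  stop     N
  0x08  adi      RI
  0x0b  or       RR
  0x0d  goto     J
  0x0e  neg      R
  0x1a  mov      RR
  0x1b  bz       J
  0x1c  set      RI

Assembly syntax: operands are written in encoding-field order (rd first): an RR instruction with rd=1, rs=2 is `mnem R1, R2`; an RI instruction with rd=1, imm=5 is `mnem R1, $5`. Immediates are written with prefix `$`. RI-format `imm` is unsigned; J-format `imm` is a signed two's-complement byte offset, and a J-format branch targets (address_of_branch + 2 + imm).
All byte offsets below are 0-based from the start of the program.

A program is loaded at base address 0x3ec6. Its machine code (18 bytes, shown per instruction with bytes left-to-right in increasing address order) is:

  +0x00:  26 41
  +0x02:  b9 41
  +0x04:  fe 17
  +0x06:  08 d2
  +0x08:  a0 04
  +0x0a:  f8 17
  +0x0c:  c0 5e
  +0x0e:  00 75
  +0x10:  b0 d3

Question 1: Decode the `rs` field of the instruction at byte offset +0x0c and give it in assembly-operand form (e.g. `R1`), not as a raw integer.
+0x0c: c0 5e ⇒ word 0x5ec0 (little)
  top 5b → 0xb → or [RR]
  rd: (w>>7)&0xf=0xd → R13
  rs: (w>>3)&0xf=0x8 → R8

R8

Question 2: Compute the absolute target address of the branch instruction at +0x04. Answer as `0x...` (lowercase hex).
[04] fe 17 → 0x17fe
  op=0x17fe>>11=0x2 ⇒ call (J)
  imm: (w>>0)&0x7ff=0x7fe (s11→-2) → $-2
  target = base 0x3ec6 + off 0x04 + 2 + imm -2 = 0x3eca

0x3eca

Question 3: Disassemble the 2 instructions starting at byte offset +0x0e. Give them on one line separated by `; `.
off 0x0e: read 00 75 as little → 0x7500
  top 5b → 0xe → neg [R]
  rd@[10:7]=0xa ⇒ R10
off 0x10: read b0 d3 as little → 0xd3b0
  top 5b → 0x1a → mov [RR]
  rd@[10:7]=0x7 ⇒ R7
  rs@[6:3]=0x6 ⇒ R6

neg R10; mov R7, R6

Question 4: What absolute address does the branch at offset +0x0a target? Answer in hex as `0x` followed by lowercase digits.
+0x0a: f8 17 ⇒ word 0x17f8 (little)
  top 5b → 0x2 → call [J]
  [10:0] imm=2040 (s11→-8) = $-8
  target = base 0x3ec6 + off 0x0a + 2 + imm -8 = 0x3eca

0x3eca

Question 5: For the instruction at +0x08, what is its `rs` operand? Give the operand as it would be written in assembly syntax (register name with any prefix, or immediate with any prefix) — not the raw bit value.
off 0x08: read a0 04 as little → 0x04a0
  op=0x04a0>>11=0x0 ⇒ srl (RR)
  [10:7] rd=9 = R9
  [6:3] rs=4 = R4

R4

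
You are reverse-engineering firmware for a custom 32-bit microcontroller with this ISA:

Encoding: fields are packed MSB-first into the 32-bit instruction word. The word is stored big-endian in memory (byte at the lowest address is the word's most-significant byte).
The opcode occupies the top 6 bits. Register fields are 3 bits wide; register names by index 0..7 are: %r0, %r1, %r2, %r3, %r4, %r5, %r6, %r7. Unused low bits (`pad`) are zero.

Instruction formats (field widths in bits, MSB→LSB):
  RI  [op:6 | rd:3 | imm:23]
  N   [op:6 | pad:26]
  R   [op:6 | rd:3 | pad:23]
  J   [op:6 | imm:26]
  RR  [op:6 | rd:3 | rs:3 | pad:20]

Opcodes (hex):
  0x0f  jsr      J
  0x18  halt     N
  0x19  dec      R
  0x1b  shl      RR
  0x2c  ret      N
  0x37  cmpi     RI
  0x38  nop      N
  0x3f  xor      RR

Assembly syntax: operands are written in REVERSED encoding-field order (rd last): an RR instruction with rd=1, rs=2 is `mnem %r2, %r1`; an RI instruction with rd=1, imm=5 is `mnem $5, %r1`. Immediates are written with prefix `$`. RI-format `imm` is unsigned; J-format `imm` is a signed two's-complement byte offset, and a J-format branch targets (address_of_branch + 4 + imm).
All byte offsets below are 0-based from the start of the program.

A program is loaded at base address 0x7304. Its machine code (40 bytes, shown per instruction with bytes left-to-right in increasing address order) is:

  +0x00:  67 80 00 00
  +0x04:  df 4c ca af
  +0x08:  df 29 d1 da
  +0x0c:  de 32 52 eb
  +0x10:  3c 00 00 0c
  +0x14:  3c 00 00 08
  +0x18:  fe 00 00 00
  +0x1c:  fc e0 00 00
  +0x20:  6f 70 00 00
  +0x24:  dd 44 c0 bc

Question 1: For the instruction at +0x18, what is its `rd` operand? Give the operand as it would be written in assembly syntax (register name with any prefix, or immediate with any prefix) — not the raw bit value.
%r4

[18] fe 00 00 00 → 0xfe000000
  op=0xfe000000>>26=0x3f ⇒ xor (RR)
  rd: (w>>23)&0x7=0x4 → %r4
  rs: (w>>20)&0x7=0x0 → %r0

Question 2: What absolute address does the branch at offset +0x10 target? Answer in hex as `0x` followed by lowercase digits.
0x7324

@+10  big-endian(3c 00 00 0c) = 0x3c00000c
  opcode bits[31:26]=0xf: jsr/J
  [25:0] imm=12 = $12
  target = base 0x7304 + off 0x10 + 4 + imm 12 = 0x7324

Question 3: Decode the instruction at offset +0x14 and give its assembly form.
off 0x14: read 3c 00 00 08 as big → 0x3c000008
  top 6b → 0xf → jsr [J]
  imm@[25:0]=0x8 ⇒ $8

jsr $8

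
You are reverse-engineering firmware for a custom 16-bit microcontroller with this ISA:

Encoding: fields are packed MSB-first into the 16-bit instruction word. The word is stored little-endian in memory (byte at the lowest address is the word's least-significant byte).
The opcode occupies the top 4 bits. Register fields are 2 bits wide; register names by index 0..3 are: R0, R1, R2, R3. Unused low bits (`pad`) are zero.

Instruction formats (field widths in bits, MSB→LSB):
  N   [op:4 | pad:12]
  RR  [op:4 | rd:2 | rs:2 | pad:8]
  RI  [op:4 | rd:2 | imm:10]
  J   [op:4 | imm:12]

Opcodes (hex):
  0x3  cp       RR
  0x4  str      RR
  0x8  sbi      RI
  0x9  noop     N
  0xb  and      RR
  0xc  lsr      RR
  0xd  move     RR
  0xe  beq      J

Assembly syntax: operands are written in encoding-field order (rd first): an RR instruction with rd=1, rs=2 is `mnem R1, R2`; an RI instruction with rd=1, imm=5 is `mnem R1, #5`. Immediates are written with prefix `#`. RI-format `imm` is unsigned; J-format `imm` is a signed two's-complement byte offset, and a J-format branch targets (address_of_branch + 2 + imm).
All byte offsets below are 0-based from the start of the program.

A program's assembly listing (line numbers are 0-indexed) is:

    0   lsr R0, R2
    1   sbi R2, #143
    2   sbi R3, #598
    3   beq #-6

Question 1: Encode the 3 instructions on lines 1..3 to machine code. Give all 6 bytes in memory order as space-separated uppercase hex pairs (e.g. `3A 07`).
1. sbi fields op=0x8:4|rd=2:2|imm=143:10 → word 888fh → 8f 88
2. sbi fields op=0x8:4|rd=3:2|imm=598:10 → word 8e56h → 56 8e
3. beq fields op=0xe:4|imm=-6:12 → word effah → fa ef

8F 88 56 8E FA EF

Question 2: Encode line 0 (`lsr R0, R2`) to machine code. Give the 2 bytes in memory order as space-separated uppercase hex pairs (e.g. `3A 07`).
line 0 (lsr): pack op=0xc:4|rd=0:2|rs=2:2|pad=0:8 = 0xc200; little→ 00 c2

00 C2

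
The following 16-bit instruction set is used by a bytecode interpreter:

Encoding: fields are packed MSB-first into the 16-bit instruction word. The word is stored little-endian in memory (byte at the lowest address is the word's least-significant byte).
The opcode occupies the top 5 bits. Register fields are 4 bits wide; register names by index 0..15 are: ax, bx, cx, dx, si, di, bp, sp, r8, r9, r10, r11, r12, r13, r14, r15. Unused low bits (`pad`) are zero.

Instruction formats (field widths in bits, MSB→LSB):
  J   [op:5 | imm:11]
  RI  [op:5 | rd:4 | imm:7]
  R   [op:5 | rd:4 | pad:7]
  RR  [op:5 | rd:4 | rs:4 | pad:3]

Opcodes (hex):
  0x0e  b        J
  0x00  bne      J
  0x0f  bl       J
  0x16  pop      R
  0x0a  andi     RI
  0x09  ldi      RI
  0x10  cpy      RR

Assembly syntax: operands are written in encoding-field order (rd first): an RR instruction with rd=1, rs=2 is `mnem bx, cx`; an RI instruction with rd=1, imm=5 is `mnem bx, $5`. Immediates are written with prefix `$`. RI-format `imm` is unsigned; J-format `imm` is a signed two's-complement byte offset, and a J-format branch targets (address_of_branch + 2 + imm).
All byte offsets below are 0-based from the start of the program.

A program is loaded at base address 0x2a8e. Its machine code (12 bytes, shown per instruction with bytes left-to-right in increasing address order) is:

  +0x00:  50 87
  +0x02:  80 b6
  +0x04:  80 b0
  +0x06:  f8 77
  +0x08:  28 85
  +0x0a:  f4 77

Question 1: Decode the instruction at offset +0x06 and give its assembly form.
b $-8

off 0x06: read f8 77 as little → 0x77f8
  top 5b → 0xe → b [J]
  imm: (w>>0)&0x7ff=0x7f8 (s11→-8) → $-8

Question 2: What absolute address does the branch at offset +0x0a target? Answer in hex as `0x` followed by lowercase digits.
0x2a8e

@+0a  little-endian(f4 77) = 0x77f4
  opcode bits[15:11]=0xe: b/J
  [10:0] imm=2036 (s11→-12) = $-12
  target = base 0x2a8e + off 0x0a + 2 + imm -12 = 0x2a8e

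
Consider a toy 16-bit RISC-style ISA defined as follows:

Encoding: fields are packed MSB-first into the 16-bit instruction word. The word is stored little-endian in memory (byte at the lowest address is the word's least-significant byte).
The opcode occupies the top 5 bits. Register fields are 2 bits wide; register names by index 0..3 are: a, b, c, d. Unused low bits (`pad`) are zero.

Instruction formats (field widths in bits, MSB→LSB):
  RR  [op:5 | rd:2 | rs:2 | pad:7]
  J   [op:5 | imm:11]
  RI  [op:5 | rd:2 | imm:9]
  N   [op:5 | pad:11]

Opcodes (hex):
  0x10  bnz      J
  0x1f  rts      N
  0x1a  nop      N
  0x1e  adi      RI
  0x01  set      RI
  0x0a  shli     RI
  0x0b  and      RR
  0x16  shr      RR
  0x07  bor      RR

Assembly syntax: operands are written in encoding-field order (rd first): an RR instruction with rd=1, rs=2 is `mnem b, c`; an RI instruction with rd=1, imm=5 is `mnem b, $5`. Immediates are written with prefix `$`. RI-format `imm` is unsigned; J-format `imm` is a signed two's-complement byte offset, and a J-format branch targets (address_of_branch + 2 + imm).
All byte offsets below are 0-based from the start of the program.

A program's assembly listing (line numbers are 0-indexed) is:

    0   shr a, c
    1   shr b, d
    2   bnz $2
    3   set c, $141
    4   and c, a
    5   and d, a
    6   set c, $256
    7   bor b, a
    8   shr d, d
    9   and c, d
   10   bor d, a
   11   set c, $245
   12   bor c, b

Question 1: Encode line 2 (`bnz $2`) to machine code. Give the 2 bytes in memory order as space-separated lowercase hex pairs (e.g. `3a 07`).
02 80

line 2 (bnz): pack op=0x10:5|imm=2:11 = 0x8002; little→ 02 80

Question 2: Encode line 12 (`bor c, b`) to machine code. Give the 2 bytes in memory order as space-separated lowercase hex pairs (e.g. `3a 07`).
80 3c

12. bor fields op=0x7:5|rd=2:2|rs=1:2|pad=0:7 → word 3c80h → 80 3c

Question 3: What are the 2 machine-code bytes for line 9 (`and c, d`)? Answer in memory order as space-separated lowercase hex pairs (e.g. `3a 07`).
9. and fields op=0xb:5|rd=2:2|rs=3:2|pad=0:7 → word 5d80h → 80 5d

80 5d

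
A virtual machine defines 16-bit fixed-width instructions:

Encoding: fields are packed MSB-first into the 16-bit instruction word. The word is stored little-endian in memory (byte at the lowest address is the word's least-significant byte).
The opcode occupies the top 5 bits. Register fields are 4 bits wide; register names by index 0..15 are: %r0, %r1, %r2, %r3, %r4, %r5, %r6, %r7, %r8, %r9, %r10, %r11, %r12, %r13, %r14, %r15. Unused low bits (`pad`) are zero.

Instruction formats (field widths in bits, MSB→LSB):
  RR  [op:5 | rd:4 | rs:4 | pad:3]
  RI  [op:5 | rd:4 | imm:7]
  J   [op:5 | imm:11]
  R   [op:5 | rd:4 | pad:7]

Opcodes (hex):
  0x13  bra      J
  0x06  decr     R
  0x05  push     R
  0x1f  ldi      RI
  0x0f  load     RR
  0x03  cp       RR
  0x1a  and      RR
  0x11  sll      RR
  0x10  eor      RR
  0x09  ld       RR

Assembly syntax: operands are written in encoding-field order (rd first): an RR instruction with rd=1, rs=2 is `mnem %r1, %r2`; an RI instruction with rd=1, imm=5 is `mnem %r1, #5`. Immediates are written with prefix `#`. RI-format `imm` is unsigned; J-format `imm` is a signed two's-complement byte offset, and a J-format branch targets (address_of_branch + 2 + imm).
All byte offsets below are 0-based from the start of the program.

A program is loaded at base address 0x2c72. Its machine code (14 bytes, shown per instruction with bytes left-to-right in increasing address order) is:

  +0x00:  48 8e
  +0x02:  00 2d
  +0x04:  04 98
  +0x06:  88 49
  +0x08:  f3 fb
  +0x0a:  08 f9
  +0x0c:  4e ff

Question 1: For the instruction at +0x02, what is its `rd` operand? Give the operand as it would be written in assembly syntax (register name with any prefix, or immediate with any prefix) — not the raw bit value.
%r10

off 0x02: read 00 2d as little → 0x2d00
  opcode bits[15:11]=0x5: push/R
  rd: (w>>7)&0xf=0xa → %r10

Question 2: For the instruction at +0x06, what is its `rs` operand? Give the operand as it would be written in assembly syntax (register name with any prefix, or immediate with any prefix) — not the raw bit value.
[06] 88 49 → 0x4988
  opcode bits[15:11]=0x9: ld/RR
  rd: (w>>7)&0xf=0x3 → %r3
  rs: (w>>3)&0xf=0x1 → %r1

%r1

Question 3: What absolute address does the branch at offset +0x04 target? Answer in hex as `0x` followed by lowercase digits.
@+04  little-endian(04 98) = 0x9804
  top 5b → 0x13 → bra [J]
  [10:0] imm=4 = #4
  target = base 0x2c72 + off 0x04 + 2 + imm 4 = 0x2c7c

0x2c7c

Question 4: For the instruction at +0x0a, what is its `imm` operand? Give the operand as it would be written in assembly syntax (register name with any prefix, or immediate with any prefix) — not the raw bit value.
#8

@+0a  little-endian(08 f9) = 0xf908
  opcode bits[15:11]=0x1f: ldi/RI
  rd: (w>>7)&0xf=0x2 → %r2
  imm: (w>>0)&0x7f=0x8 → #8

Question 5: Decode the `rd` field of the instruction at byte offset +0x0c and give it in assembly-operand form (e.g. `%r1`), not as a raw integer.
+0x0c: 4e ff ⇒ word 0xff4e (little)
  op=0xff4e>>11=0x1f ⇒ ldi (RI)
  rd@[10:7]=0xe ⇒ %r14
  imm@[6:0]=0x4e ⇒ #78

%r14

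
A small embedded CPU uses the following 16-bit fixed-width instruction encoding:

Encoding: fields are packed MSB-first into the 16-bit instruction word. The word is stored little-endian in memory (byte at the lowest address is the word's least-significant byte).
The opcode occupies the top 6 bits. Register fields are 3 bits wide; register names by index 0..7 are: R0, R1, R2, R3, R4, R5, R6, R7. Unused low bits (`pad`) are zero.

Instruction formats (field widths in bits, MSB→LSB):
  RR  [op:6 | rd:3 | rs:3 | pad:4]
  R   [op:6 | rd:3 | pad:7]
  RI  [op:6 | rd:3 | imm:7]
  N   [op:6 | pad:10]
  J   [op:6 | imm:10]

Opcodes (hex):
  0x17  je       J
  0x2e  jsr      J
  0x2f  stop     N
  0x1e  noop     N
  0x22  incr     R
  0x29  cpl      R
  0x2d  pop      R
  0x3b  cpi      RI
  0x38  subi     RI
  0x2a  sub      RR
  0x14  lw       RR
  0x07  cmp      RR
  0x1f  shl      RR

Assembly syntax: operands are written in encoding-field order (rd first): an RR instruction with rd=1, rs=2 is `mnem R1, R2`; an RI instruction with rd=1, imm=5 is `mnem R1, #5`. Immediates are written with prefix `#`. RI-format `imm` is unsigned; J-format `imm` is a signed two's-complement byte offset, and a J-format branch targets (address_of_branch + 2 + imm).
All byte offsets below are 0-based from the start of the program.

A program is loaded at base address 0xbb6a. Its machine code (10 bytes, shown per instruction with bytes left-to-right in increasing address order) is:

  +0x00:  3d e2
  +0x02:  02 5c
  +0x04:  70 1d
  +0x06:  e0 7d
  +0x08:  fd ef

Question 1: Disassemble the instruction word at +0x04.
cmp R2, R7

off 0x04: read 70 1d as little → 0x1d70
  top 6b → 0x7 → cmp [RR]
  [9:7] rd=2 = R2
  [6:4] rs=7 = R7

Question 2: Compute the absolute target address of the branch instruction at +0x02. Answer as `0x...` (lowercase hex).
[02] 02 5c → 0x5c02
  op=0x5c02>>10=0x17 ⇒ je (J)
  imm: (w>>0)&0x3ff=0x2 → #2
  target = base 0xbb6a + off 0x02 + 2 + imm 2 = 0xbb70

0xbb70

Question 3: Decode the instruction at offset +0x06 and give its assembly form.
shl R3, R6

[06] e0 7d → 0x7de0
  opcode bits[15:10]=0x1f: shl/RR
  rd: (w>>7)&0x7=0x3 → R3
  rs: (w>>4)&0x7=0x6 → R6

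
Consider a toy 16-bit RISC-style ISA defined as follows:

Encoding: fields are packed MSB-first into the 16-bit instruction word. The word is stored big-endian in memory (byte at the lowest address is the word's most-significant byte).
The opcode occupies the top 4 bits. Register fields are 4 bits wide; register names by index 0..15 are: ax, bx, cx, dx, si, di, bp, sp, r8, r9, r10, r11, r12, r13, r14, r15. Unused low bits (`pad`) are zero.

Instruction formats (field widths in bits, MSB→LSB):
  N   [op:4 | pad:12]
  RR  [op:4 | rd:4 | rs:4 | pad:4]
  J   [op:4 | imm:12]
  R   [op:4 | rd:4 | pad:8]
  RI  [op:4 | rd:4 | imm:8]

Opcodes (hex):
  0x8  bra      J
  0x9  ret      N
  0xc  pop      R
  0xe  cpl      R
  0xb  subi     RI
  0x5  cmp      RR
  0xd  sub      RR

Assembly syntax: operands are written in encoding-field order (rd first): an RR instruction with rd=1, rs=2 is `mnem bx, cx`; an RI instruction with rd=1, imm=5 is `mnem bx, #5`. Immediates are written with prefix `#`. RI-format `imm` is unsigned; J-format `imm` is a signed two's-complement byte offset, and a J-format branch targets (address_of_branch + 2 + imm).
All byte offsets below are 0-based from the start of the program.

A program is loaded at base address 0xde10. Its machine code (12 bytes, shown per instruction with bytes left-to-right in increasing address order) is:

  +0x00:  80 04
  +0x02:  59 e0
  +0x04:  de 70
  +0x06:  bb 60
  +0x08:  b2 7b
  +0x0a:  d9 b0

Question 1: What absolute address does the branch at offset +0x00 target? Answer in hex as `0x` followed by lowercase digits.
off 0x00: read 80 04 as big → 0x8004
  top 4b → 0x8 → bra [J]
  imm@[11:0]=0x4 ⇒ #4
  target = base 0xde10 + off 0x00 + 2 + imm 4 = 0xde16

0xde16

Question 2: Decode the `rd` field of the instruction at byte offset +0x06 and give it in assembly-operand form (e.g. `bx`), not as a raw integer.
r11

+0x06: bb 60 ⇒ word 0xbb60 (big)
  op=0xbb60>>12=0xb ⇒ subi (RI)
  rd: (w>>8)&0xf=0xb → r11
  imm: (w>>0)&0xff=0x60 → #96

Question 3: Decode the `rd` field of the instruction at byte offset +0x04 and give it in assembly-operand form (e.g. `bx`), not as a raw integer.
off 0x04: read de 70 as big → 0xde70
  opcode bits[15:12]=0xd: sub/RR
  [11:8] rd=14 = r14
  [7:4] rs=7 = sp

r14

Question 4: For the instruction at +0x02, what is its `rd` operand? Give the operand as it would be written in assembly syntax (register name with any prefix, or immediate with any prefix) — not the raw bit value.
r9

+0x02: 59 e0 ⇒ word 0x59e0 (big)
  top 4b → 0x5 → cmp [RR]
  rd: (w>>8)&0xf=0x9 → r9
  rs: (w>>4)&0xf=0xe → r14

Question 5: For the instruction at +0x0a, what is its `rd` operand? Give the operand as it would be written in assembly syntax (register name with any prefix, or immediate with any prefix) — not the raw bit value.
r9

+0x0a: d9 b0 ⇒ word 0xd9b0 (big)
  top 4b → 0xd → sub [RR]
  [11:8] rd=9 = r9
  [7:4] rs=11 = r11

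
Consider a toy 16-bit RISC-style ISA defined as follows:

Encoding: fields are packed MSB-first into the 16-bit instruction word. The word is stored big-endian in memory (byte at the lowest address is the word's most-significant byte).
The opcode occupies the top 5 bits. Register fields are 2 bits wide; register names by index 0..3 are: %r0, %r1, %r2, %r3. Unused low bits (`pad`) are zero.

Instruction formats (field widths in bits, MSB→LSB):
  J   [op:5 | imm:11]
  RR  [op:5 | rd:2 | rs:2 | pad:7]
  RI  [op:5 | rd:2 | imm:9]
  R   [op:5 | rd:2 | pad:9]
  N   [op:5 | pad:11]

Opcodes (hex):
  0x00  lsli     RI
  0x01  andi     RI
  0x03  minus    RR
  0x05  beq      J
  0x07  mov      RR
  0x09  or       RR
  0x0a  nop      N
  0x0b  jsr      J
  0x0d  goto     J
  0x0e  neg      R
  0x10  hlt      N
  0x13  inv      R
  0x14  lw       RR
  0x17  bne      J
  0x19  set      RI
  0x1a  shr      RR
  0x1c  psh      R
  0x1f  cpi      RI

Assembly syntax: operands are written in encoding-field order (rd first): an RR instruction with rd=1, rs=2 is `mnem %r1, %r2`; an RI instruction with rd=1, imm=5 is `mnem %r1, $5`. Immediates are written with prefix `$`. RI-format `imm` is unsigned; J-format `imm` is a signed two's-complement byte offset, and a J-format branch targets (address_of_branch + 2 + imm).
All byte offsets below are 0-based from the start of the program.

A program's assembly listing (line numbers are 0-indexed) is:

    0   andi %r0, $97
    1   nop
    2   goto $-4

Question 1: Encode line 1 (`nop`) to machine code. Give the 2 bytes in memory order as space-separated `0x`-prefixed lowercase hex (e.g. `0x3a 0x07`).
L1: nop op=0xa:5|pad=0:11 ⇒ 0x5000 ⇒ big 50 00

0x50 0x00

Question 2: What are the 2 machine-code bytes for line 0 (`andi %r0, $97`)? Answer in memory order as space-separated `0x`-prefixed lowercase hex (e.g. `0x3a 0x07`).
0x08 0x61

line 0 (andi): pack op=0x1:5|rd=0:2|imm=97:9 = 0x0861; big→ 08 61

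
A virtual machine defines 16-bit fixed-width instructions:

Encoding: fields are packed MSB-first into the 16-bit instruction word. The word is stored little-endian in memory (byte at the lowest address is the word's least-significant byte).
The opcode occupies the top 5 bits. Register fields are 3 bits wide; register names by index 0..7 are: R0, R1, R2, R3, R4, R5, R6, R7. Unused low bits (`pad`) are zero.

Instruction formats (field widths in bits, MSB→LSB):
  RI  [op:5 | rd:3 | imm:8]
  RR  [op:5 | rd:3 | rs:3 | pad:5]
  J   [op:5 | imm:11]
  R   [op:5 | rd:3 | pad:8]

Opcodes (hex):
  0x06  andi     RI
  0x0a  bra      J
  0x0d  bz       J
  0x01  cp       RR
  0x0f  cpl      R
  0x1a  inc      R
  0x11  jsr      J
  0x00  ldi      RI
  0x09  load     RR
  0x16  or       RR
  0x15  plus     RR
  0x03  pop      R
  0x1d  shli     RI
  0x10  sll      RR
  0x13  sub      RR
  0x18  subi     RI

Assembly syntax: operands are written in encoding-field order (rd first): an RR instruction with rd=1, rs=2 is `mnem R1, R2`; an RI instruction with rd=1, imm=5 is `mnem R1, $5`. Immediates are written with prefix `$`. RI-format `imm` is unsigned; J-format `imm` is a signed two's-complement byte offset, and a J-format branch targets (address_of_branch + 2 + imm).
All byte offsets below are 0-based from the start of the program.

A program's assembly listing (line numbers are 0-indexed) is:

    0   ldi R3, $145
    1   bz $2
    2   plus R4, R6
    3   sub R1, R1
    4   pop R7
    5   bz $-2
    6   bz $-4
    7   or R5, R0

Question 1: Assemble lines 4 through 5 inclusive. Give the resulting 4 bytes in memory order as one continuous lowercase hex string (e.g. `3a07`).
line 4 (pop): pack op=0x3:5|rd=7:3|pad=0:8 = 0x1f00; little→ 00 1f
line 5 (bz): pack op=0xd:5|imm=-2:11 = 0x6ffe; little→ fe 6f

001ffe6f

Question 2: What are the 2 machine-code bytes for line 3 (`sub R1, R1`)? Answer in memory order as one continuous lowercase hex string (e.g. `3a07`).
L3: sub op=0x13:5|rd=1:3|rs=1:3|pad=0:5 ⇒ 0x9920 ⇒ little 20 99

2099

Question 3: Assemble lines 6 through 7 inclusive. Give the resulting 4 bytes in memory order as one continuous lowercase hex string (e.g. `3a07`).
fc6f00b5

line 6 (bz): pack op=0xd:5|imm=-4:11 = 0x6ffc; little→ fc 6f
line 7 (or): pack op=0x16:5|rd=5:3|rs=0:3|pad=0:5 = 0xb500; little→ 00 b5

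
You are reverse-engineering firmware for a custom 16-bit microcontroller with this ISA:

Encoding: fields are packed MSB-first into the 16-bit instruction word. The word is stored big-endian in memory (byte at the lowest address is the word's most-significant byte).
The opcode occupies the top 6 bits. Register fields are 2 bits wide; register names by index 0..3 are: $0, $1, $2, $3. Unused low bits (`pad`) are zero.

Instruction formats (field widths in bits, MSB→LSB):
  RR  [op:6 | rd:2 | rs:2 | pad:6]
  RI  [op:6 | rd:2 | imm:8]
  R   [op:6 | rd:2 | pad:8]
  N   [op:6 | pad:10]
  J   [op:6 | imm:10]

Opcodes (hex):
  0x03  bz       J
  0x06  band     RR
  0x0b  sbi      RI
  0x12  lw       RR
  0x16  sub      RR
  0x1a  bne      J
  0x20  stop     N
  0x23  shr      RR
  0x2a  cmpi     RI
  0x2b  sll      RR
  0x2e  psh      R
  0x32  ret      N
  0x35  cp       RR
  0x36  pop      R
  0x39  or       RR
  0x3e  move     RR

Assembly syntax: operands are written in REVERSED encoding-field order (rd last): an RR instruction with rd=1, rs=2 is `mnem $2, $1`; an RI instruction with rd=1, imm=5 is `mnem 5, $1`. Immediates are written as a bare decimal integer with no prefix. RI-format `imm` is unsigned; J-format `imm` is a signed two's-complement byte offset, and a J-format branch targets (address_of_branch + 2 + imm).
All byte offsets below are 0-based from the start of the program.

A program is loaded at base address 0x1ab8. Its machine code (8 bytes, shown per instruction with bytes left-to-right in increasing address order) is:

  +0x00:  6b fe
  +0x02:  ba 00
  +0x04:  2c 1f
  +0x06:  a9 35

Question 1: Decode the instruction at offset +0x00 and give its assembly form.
+0x00: 6b fe ⇒ word 0x6bfe (big)
  top 6b → 0x1a → bne [J]
  [9:0] imm=1022 (s10→-2) = -2

bne -2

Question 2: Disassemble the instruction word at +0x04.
sbi 31, $0

off 0x04: read 2c 1f as big → 0x2c1f
  top 6b → 0xb → sbi [RI]
  rd: (w>>8)&0x3=0x0 → $0
  imm: (w>>0)&0xff=0x1f → 31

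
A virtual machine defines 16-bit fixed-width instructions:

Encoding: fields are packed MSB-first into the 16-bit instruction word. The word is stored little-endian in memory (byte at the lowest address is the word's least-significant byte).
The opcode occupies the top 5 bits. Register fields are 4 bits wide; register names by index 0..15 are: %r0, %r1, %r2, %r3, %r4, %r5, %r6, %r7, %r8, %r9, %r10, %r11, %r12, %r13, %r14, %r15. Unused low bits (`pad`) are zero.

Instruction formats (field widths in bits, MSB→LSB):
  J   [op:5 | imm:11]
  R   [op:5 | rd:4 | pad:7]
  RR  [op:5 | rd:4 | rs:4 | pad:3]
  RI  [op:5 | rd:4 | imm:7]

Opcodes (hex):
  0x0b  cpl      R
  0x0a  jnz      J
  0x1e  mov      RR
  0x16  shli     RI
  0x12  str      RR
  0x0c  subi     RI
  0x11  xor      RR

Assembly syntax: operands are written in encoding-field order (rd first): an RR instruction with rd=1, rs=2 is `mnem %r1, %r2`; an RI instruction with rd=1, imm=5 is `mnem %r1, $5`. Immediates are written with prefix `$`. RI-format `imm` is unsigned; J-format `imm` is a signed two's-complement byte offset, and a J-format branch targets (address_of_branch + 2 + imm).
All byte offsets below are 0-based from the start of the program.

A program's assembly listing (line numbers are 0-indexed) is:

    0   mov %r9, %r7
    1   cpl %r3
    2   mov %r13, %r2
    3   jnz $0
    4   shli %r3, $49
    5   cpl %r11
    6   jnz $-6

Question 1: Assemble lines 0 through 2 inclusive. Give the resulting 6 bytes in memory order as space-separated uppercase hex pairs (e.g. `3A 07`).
0. mov fields op=0x1e:5|rd=9:4|rs=7:4|pad=0:3 → word f4b8h → b8 f4
1. cpl fields op=0xb:5|rd=3:4|pad=0:7 → word 5980h → 80 59
2. mov fields op=0x1e:5|rd=13:4|rs=2:4|pad=0:3 → word f690h → 90 f6

B8 F4 80 59 90 F6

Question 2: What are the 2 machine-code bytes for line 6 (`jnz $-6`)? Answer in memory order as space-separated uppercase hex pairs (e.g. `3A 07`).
FA 57

L6: jnz op=0xa:5|imm=-6:11 ⇒ 0x57fa ⇒ little fa 57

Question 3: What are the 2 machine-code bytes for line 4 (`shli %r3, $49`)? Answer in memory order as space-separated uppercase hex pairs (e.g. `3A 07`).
L4: shli op=0x16:5|rd=3:4|imm=49:7 ⇒ 0xb1b1 ⇒ little b1 b1

B1 B1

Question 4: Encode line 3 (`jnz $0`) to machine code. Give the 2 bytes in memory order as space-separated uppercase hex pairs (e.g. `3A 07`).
00 50

L3: jnz op=0xa:5|imm=0:11 ⇒ 0x5000 ⇒ little 00 50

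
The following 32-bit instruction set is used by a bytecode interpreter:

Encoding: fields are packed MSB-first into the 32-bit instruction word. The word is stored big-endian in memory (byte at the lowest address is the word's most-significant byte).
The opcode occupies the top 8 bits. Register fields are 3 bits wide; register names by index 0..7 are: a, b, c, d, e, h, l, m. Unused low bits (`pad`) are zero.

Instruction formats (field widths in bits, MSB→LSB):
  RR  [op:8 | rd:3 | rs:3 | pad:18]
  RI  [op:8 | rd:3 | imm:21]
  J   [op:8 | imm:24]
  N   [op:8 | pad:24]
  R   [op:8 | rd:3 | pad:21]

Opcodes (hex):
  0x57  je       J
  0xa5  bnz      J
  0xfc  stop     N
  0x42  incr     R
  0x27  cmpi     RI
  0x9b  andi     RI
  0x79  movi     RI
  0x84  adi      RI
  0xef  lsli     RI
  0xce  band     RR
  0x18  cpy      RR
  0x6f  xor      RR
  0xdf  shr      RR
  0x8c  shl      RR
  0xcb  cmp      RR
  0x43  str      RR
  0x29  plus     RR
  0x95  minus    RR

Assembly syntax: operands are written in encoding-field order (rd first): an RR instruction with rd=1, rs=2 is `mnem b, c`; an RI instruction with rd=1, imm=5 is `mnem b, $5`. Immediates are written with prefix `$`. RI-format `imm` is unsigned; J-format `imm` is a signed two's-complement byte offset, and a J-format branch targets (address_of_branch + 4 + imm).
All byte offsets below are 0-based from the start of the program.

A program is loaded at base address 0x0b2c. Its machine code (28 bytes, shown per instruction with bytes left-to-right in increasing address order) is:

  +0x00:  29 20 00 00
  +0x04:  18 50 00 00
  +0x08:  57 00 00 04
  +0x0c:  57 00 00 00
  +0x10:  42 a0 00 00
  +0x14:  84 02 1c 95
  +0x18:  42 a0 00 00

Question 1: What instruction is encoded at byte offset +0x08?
je $4

off 0x08: read 57 00 00 04 as big → 0x57000004
  top 8b → 0x57 → je [J]
  imm@[23:0]=0x4 ⇒ $4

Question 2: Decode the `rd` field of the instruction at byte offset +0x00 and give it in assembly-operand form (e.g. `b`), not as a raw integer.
off 0x00: read 29 20 00 00 as big → 0x29200000
  opcode bits[31:24]=0x29: plus/RR
  rd: (w>>21)&0x7=0x1 → b
  rs: (w>>18)&0x7=0x0 → a

b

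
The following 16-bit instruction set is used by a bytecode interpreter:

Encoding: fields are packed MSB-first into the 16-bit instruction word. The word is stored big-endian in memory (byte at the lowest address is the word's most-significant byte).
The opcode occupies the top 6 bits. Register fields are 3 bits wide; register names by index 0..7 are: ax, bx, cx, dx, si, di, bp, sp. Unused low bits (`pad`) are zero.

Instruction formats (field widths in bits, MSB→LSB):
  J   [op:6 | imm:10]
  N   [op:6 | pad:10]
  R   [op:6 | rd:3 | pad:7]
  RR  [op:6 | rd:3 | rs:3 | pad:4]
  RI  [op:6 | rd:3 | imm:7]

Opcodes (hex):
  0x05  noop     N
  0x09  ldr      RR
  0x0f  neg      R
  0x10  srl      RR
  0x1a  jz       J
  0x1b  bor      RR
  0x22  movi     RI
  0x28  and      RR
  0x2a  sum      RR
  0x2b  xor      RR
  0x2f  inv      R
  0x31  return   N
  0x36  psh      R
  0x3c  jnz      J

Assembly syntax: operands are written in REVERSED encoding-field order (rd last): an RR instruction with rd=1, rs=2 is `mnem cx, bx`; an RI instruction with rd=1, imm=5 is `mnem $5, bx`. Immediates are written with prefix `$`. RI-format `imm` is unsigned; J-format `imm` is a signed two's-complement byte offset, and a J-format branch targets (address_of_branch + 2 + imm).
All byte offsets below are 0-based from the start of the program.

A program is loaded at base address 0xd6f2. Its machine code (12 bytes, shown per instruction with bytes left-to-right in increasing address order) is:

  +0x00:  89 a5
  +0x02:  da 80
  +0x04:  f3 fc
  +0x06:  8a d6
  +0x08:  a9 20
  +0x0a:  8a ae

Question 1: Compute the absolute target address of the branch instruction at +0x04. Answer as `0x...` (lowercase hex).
0xd6f4

off 0x04: read f3 fc as big → 0xf3fc
  op=0xf3fc>>10=0x3c ⇒ jnz (J)
  imm: (w>>0)&0x3ff=0x3fc (s10→-4) → $-4
  target = base 0xd6f2 + off 0x04 + 2 + imm -4 = 0xd6f4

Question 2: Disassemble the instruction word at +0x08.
+0x08: a9 20 ⇒ word 0xa920 (big)
  top 6b → 0x2a → sum [RR]
  rd: (w>>7)&0x7=0x2 → cx
  rs: (w>>4)&0x7=0x2 → cx

sum cx, cx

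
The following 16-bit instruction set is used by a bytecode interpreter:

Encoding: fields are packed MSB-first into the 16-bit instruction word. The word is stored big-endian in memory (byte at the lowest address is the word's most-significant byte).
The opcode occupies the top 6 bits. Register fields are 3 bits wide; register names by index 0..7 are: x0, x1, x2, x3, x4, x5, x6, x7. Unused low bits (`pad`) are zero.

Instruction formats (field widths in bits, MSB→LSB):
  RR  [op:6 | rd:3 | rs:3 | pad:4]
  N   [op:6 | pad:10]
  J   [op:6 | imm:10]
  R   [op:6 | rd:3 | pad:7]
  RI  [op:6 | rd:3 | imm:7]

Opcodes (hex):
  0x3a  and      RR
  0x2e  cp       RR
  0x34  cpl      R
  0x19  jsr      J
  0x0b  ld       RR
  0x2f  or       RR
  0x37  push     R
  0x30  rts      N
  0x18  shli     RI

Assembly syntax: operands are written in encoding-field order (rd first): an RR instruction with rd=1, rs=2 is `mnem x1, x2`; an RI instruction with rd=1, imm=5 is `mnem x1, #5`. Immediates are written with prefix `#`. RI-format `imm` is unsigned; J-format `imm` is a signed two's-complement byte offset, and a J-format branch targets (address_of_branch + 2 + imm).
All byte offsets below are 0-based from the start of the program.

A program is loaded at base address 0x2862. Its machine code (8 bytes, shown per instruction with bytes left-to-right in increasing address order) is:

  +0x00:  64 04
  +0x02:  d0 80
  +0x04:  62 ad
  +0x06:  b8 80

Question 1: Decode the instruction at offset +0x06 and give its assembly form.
[06] b8 80 → 0xb880
  top 6b → 0x2e → cp [RR]
  rd@[9:7]=0x1 ⇒ x1
  rs@[6:4]=0x0 ⇒ x0

cp x1, x0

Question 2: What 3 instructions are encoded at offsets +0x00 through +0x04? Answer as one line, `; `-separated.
[00] 64 04 → 0x6404
  op=0x6404>>10=0x19 ⇒ jsr (J)
  imm: (w>>0)&0x3ff=0x4 → #4
[02] d0 80 → 0xd080
  op=0xd080>>10=0x34 ⇒ cpl (R)
  rd: (w>>7)&0x7=0x1 → x1
[04] 62 ad → 0x62ad
  op=0x62ad>>10=0x18 ⇒ shli (RI)
  rd: (w>>7)&0x7=0x5 → x5
  imm: (w>>0)&0x7f=0x2d → #45

jsr #4; cpl x1; shli x5, #45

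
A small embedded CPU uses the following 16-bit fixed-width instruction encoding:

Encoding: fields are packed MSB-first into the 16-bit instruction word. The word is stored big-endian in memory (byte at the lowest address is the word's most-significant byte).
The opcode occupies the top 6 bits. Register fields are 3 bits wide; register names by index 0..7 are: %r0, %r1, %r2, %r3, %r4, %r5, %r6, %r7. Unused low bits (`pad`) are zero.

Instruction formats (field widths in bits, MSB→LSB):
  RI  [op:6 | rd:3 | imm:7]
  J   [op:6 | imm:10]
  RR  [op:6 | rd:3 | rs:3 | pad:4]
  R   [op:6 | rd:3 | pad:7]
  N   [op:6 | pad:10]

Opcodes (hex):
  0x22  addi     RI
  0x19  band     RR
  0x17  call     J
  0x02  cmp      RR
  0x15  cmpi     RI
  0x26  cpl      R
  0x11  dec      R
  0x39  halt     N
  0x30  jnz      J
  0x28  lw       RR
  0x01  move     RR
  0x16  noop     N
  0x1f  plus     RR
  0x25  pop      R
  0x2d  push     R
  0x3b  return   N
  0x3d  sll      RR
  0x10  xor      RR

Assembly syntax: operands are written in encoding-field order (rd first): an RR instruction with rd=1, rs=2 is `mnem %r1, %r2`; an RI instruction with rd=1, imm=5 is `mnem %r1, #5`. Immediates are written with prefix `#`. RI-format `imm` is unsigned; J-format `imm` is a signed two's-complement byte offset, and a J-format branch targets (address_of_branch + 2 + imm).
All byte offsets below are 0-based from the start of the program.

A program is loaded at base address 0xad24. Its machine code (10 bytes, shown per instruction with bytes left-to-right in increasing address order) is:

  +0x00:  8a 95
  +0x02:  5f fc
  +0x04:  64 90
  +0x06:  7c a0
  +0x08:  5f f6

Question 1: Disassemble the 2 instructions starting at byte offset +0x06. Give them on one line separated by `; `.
plus %r1, %r2; call #-10

@+06  big-endian(7c a0) = 0x7ca0
  top 6b → 0x1f → plus [RR]
  [9:7] rd=1 = %r1
  [6:4] rs=2 = %r2
@+08  big-endian(5f f6) = 0x5ff6
  top 6b → 0x17 → call [J]
  [9:0] imm=1014 (s10→-10) = #-10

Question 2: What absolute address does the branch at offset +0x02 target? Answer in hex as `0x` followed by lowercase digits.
@+02  big-endian(5f fc) = 0x5ffc
  top 6b → 0x17 → call [J]
  [9:0] imm=1020 (s10→-4) = #-4
  target = base 0xad24 + off 0x02 + 2 + imm -4 = 0xad24

0xad24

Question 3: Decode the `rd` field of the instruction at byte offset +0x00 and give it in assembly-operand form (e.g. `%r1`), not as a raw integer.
%r5

off 0x00: read 8a 95 as big → 0x8a95
  top 6b → 0x22 → addi [RI]
  rd: (w>>7)&0x7=0x5 → %r5
  imm: (w>>0)&0x7f=0x15 → #21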